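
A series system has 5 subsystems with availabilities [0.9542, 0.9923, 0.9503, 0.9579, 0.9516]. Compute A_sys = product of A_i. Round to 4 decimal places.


Subsystems: [0.9542, 0.9923, 0.9503, 0.9579, 0.9516]
After subsystem 1 (A=0.9542): product = 0.9542
After subsystem 2 (A=0.9923): product = 0.9469
After subsystem 3 (A=0.9503): product = 0.8998
After subsystem 4 (A=0.9579): product = 0.8619
After subsystem 5 (A=0.9516): product = 0.8202
A_sys = 0.8202

0.8202


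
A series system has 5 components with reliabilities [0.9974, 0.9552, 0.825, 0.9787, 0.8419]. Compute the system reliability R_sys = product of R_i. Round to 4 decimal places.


Components: [0.9974, 0.9552, 0.825, 0.9787, 0.8419]
After component 1 (R=0.9974): product = 0.9974
After component 2 (R=0.9552): product = 0.9527
After component 3 (R=0.825): product = 0.786
After component 4 (R=0.9787): product = 0.7692
After component 5 (R=0.8419): product = 0.6476
R_sys = 0.6476

0.6476


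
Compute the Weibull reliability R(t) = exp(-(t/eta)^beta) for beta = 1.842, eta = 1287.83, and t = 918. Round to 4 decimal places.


beta = 1.842, eta = 1287.83, t = 918
t/eta = 918 / 1287.83 = 0.7128
(t/eta)^beta = 0.7128^1.842 = 0.536
R(t) = exp(-0.536)
R(t) = 0.5851

0.5851


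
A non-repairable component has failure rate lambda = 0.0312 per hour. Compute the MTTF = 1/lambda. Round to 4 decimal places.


lambda = 0.0312
MTTF = 1 / 0.0312
MTTF = 32.0513

32.0513


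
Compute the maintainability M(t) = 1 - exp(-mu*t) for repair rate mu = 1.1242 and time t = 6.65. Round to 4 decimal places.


mu = 1.1242, t = 6.65
mu * t = 1.1242 * 6.65 = 7.4759
exp(-7.4759) = 0.0006
M(t) = 1 - 0.0006
M(t) = 0.9994

0.9994


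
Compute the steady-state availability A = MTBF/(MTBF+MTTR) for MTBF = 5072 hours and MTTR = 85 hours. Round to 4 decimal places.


MTBF = 5072
MTTR = 85
MTBF + MTTR = 5157
A = 5072 / 5157
A = 0.9835

0.9835


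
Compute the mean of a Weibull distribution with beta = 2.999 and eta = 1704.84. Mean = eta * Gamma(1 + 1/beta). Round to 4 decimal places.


beta = 2.999, eta = 1704.84
1/beta = 0.3334
1 + 1/beta = 1.3334
Gamma(1.3334) = 0.893
Mean = 1704.84 * 0.893
Mean = 1522.3649

1522.3649


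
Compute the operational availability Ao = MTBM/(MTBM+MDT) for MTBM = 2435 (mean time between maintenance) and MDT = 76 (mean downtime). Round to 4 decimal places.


MTBM = 2435
MDT = 76
MTBM + MDT = 2511
Ao = 2435 / 2511
Ao = 0.9697

0.9697


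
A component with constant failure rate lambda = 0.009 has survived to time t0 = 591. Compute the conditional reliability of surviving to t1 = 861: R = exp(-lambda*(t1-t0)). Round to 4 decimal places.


lambda = 0.009
t0 = 591, t1 = 861
t1 - t0 = 270
lambda * (t1-t0) = 0.009 * 270 = 2.43
R = exp(-2.43)
R = 0.088

0.088


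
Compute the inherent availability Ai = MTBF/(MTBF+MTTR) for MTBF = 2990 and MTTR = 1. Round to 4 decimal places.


MTBF = 2990
MTTR = 1
MTBF + MTTR = 2991
Ai = 2990 / 2991
Ai = 0.9997

0.9997


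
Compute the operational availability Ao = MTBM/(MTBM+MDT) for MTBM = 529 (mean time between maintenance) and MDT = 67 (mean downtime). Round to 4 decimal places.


MTBM = 529
MDT = 67
MTBM + MDT = 596
Ao = 529 / 596
Ao = 0.8876

0.8876


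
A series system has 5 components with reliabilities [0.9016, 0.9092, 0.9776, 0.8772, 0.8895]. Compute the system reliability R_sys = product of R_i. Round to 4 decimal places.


Components: [0.9016, 0.9092, 0.9776, 0.8772, 0.8895]
After component 1 (R=0.9016): product = 0.9016
After component 2 (R=0.9092): product = 0.8197
After component 3 (R=0.9776): product = 0.8014
After component 4 (R=0.8772): product = 0.703
After component 5 (R=0.8895): product = 0.6253
R_sys = 0.6253

0.6253


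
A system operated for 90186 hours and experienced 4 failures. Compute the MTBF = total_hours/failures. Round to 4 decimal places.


total_hours = 90186
failures = 4
MTBF = 90186 / 4
MTBF = 22546.5

22546.5


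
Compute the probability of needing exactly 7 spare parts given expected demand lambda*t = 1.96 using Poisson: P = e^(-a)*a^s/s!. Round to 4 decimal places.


a = 1.96, s = 7
e^(-a) = e^(-1.96) = 0.1409
a^s = 1.96^7 = 111.1201
s! = 5040
P = 0.1409 * 111.1201 / 5040
P = 0.0031

0.0031


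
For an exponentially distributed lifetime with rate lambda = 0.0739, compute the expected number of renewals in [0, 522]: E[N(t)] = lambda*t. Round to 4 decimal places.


lambda = 0.0739
t = 522
E[N(t)] = lambda * t
E[N(t)] = 0.0739 * 522
E[N(t)] = 38.5758

38.5758


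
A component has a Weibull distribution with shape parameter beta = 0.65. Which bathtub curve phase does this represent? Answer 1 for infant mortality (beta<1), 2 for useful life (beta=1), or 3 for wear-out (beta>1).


beta = 0.65
Compare beta to 1:
beta < 1 => infant mortality (phase 1)
beta = 1 => useful life (phase 2)
beta > 1 => wear-out (phase 3)
Since beta = 0.65, this is infant mortality (decreasing failure rate)
Phase = 1

1


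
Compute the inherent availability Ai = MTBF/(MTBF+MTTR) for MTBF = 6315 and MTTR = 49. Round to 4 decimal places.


MTBF = 6315
MTTR = 49
MTBF + MTTR = 6364
Ai = 6315 / 6364
Ai = 0.9923

0.9923


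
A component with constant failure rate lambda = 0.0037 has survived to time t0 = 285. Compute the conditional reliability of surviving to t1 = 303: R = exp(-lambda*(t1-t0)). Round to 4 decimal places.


lambda = 0.0037
t0 = 285, t1 = 303
t1 - t0 = 18
lambda * (t1-t0) = 0.0037 * 18 = 0.0666
R = exp(-0.0666)
R = 0.9356

0.9356


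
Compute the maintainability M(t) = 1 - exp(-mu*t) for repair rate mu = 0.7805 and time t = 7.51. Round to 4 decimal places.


mu = 0.7805, t = 7.51
mu * t = 0.7805 * 7.51 = 5.8616
exp(-5.8616) = 0.0028
M(t) = 1 - 0.0028
M(t) = 0.9972

0.9972


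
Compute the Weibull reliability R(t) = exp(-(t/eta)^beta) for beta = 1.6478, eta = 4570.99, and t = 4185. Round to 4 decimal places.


beta = 1.6478, eta = 4570.99, t = 4185
t/eta = 4185 / 4570.99 = 0.9156
(t/eta)^beta = 0.9156^1.6478 = 0.8647
R(t) = exp(-0.8647)
R(t) = 0.4212

0.4212


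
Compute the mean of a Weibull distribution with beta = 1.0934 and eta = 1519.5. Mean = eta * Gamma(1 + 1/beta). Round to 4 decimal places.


beta = 1.0934, eta = 1519.5
1/beta = 0.9146
1 + 1/beta = 1.9146
Gamma(1.9146) = 0.9668
Mean = 1519.5 * 0.9668
Mean = 1469.1184

1469.1184


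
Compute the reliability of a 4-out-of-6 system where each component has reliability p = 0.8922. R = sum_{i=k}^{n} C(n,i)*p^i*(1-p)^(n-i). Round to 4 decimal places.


k = 4, n = 6, p = 0.8922
i=4: C(6,4)=15 * 0.8922^4 * 0.1078^2 = 0.1105
i=5: C(6,5)=6 * 0.8922^5 * 0.1078^1 = 0.3657
i=6: C(6,6)=1 * 0.8922^6 * 0.1078^0 = 0.5044
R = sum of terms = 0.9805

0.9805


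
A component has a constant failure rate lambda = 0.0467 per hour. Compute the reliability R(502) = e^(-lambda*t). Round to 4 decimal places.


lambda = 0.0467
t = 502
lambda * t = 23.4434
R(t) = e^(-23.4434)
R(t) = 0.0

0.0


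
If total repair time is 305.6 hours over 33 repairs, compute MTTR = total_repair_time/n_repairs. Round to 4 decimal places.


total_repair_time = 305.6
n_repairs = 33
MTTR = 305.6 / 33
MTTR = 9.2606

9.2606


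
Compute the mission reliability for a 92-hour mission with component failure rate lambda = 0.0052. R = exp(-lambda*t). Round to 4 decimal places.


lambda = 0.0052
mission_time = 92
lambda * t = 0.0052 * 92 = 0.4784
R = exp(-0.4784)
R = 0.6198

0.6198


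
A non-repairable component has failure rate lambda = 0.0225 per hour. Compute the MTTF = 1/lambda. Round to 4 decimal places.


lambda = 0.0225
MTTF = 1 / 0.0225
MTTF = 44.4444

44.4444


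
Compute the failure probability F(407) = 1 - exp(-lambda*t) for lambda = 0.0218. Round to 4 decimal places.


lambda = 0.0218, t = 407
lambda * t = 8.8726
exp(-8.8726) = 0.0001
F(t) = 1 - 0.0001
F(t) = 0.9999

0.9999


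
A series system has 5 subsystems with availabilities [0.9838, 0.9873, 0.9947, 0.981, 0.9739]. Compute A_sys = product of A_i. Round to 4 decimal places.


Subsystems: [0.9838, 0.9873, 0.9947, 0.981, 0.9739]
After subsystem 1 (A=0.9838): product = 0.9838
After subsystem 2 (A=0.9873): product = 0.9713
After subsystem 3 (A=0.9947): product = 0.9662
After subsystem 4 (A=0.981): product = 0.9478
After subsystem 5 (A=0.9739): product = 0.9231
A_sys = 0.9231

0.9231


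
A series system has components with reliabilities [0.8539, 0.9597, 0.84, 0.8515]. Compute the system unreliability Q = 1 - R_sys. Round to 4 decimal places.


Components: [0.8539, 0.9597, 0.84, 0.8515]
After component 1: product = 0.8539
After component 2: product = 0.8195
After component 3: product = 0.6884
After component 4: product = 0.5861
R_sys = 0.5861
Q = 1 - 0.5861 = 0.4139

0.4139


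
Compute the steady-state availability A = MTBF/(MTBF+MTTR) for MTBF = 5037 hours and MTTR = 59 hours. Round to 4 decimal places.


MTBF = 5037
MTTR = 59
MTBF + MTTR = 5096
A = 5037 / 5096
A = 0.9884

0.9884


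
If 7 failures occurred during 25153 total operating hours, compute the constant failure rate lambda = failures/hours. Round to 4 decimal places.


failures = 7
total_hours = 25153
lambda = 7 / 25153
lambda = 0.0003

0.0003


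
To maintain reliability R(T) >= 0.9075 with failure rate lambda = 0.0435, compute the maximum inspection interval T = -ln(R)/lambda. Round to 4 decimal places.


R_target = 0.9075
lambda = 0.0435
-ln(0.9075) = 0.0971
T = 0.0971 / 0.0435
T = 2.2313

2.2313


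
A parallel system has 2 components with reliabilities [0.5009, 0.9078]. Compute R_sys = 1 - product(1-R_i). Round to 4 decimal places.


Components: [0.5009, 0.9078]
(1 - 0.5009) = 0.4991, running product = 0.4991
(1 - 0.9078) = 0.0922, running product = 0.046
Product of (1-R_i) = 0.046
R_sys = 1 - 0.046 = 0.954

0.954


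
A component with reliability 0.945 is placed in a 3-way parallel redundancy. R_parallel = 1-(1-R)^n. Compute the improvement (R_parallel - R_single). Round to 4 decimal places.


R_single = 0.945, n = 3
1 - R_single = 0.055
(1 - R_single)^n = 0.055^3 = 0.0002
R_parallel = 1 - 0.0002 = 0.9998
Improvement = 0.9998 - 0.945
Improvement = 0.0548

0.0548


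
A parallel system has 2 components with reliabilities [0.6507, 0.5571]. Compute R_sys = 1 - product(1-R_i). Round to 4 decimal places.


Components: [0.6507, 0.5571]
(1 - 0.6507) = 0.3493, running product = 0.3493
(1 - 0.5571) = 0.4429, running product = 0.1547
Product of (1-R_i) = 0.1547
R_sys = 1 - 0.1547 = 0.8453

0.8453


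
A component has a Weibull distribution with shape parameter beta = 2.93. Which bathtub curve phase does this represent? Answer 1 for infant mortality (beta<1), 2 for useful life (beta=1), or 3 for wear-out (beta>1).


beta = 2.93
Compare beta to 1:
beta < 1 => infant mortality (phase 1)
beta = 1 => useful life (phase 2)
beta > 1 => wear-out (phase 3)
Since beta = 2.93, this is wear-out (increasing failure rate)
Phase = 3

3


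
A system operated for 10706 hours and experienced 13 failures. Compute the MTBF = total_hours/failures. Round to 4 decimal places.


total_hours = 10706
failures = 13
MTBF = 10706 / 13
MTBF = 823.5385

823.5385


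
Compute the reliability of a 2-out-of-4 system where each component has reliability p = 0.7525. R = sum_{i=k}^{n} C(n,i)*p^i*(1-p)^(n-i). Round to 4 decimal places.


k = 2, n = 4, p = 0.7525
i=2: C(4,2)=6 * 0.7525^2 * 0.2475^2 = 0.2081
i=3: C(4,3)=4 * 0.7525^3 * 0.2475^1 = 0.4218
i=4: C(4,4)=1 * 0.7525^4 * 0.2475^0 = 0.3206
R = sum of terms = 0.9506

0.9506


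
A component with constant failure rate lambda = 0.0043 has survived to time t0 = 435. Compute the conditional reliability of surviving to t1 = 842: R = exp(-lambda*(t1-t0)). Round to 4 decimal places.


lambda = 0.0043
t0 = 435, t1 = 842
t1 - t0 = 407
lambda * (t1-t0) = 0.0043 * 407 = 1.7501
R = exp(-1.7501)
R = 0.1738

0.1738


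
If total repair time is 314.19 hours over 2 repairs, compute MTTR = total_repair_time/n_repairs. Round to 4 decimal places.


total_repair_time = 314.19
n_repairs = 2
MTTR = 314.19 / 2
MTTR = 157.095

157.095


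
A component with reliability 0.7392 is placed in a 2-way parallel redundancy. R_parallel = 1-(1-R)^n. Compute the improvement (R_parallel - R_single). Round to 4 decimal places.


R_single = 0.7392, n = 2
1 - R_single = 0.2608
(1 - R_single)^n = 0.2608^2 = 0.068
R_parallel = 1 - 0.068 = 0.932
Improvement = 0.932 - 0.7392
Improvement = 0.1928

0.1928


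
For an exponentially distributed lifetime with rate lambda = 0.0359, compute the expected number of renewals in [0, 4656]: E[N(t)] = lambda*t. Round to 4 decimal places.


lambda = 0.0359
t = 4656
E[N(t)] = lambda * t
E[N(t)] = 0.0359 * 4656
E[N(t)] = 167.1504

167.1504


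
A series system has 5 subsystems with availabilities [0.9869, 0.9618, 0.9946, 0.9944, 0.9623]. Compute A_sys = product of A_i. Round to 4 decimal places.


Subsystems: [0.9869, 0.9618, 0.9946, 0.9944, 0.9623]
After subsystem 1 (A=0.9869): product = 0.9869
After subsystem 2 (A=0.9618): product = 0.9492
After subsystem 3 (A=0.9946): product = 0.9441
After subsystem 4 (A=0.9944): product = 0.9388
After subsystem 5 (A=0.9623): product = 0.9034
A_sys = 0.9034

0.9034


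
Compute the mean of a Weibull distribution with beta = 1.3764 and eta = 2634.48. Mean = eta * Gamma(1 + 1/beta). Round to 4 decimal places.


beta = 1.3764, eta = 2634.48
1/beta = 0.7265
1 + 1/beta = 1.7265
Gamma(1.7265) = 0.9139
Mean = 2634.48 * 0.9139
Mean = 2407.7408

2407.7408


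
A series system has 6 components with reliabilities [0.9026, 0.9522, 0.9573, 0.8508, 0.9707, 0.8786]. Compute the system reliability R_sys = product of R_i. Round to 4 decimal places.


Components: [0.9026, 0.9522, 0.9573, 0.8508, 0.9707, 0.8786]
After component 1 (R=0.9026): product = 0.9026
After component 2 (R=0.9522): product = 0.8595
After component 3 (R=0.9573): product = 0.8228
After component 4 (R=0.8508): product = 0.7
After component 5 (R=0.9707): product = 0.6795
After component 6 (R=0.8786): product = 0.597
R_sys = 0.597

0.597


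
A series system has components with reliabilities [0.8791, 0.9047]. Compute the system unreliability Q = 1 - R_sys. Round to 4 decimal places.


Components: [0.8791, 0.9047]
After component 1: product = 0.8791
After component 2: product = 0.7953
R_sys = 0.7953
Q = 1 - 0.7953 = 0.2047

0.2047


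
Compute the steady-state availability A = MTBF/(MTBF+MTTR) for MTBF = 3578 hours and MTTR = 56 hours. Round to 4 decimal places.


MTBF = 3578
MTTR = 56
MTBF + MTTR = 3634
A = 3578 / 3634
A = 0.9846

0.9846


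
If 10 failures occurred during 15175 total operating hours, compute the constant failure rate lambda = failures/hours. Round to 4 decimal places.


failures = 10
total_hours = 15175
lambda = 10 / 15175
lambda = 0.0007

0.0007


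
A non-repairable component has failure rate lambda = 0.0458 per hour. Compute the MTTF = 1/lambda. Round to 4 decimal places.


lambda = 0.0458
MTTF = 1 / 0.0458
MTTF = 21.8341

21.8341


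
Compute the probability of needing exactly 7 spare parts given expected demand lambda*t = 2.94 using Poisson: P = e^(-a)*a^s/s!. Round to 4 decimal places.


a = 2.94, s = 7
e^(-a) = e^(-2.94) = 0.0529
a^s = 2.94^7 = 1898.5905
s! = 5040
P = 0.0529 * 1898.5905 / 5040
P = 0.0199

0.0199


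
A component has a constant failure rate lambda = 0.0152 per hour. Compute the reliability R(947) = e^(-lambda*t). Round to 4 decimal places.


lambda = 0.0152
t = 947
lambda * t = 14.3944
R(t) = e^(-14.3944)
R(t) = 0.0

0.0


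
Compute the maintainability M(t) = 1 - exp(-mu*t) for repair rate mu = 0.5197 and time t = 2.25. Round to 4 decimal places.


mu = 0.5197, t = 2.25
mu * t = 0.5197 * 2.25 = 1.1693
exp(-1.1693) = 0.3106
M(t) = 1 - 0.3106
M(t) = 0.6894

0.6894


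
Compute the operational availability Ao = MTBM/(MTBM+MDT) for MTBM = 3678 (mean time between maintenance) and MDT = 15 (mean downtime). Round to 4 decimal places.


MTBM = 3678
MDT = 15
MTBM + MDT = 3693
Ao = 3678 / 3693
Ao = 0.9959

0.9959


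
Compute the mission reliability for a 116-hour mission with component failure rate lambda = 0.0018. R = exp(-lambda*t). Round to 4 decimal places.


lambda = 0.0018
mission_time = 116
lambda * t = 0.0018 * 116 = 0.2088
R = exp(-0.2088)
R = 0.8116

0.8116


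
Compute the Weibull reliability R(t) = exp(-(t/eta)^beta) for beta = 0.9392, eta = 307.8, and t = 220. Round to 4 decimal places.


beta = 0.9392, eta = 307.8, t = 220
t/eta = 220 / 307.8 = 0.7147
(t/eta)^beta = 0.7147^0.9392 = 0.7295
R(t) = exp(-0.7295)
R(t) = 0.4822

0.4822


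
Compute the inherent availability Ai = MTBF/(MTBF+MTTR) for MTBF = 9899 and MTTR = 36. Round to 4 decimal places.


MTBF = 9899
MTTR = 36
MTBF + MTTR = 9935
Ai = 9899 / 9935
Ai = 0.9964

0.9964


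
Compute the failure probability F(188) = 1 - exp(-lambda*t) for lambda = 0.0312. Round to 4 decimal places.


lambda = 0.0312, t = 188
lambda * t = 5.8656
exp(-5.8656) = 0.0028
F(t) = 1 - 0.0028
F(t) = 0.9972

0.9972


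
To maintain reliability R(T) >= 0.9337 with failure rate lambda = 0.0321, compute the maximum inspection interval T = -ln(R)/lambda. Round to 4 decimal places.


R_target = 0.9337
lambda = 0.0321
-ln(0.9337) = 0.0686
T = 0.0686 / 0.0321
T = 2.1371

2.1371


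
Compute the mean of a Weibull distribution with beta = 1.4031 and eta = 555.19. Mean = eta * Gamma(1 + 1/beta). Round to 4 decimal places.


beta = 1.4031, eta = 555.19
1/beta = 0.7127
1 + 1/beta = 1.7127
Gamma(1.7127) = 0.9111
Mean = 555.19 * 0.9111
Mean = 505.8381

505.8381


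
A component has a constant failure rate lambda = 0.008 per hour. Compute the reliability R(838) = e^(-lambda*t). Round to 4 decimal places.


lambda = 0.008
t = 838
lambda * t = 6.704
R(t) = e^(-6.704)
R(t) = 0.0012

0.0012


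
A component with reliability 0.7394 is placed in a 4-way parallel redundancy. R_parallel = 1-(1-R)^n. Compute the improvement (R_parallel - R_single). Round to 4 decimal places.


R_single = 0.7394, n = 4
1 - R_single = 0.2606
(1 - R_single)^n = 0.2606^4 = 0.0046
R_parallel = 1 - 0.0046 = 0.9954
Improvement = 0.9954 - 0.7394
Improvement = 0.256

0.256


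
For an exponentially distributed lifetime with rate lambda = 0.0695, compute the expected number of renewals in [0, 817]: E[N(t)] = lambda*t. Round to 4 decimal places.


lambda = 0.0695
t = 817
E[N(t)] = lambda * t
E[N(t)] = 0.0695 * 817
E[N(t)] = 56.7815

56.7815


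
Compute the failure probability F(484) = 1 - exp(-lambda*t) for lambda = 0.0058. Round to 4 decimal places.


lambda = 0.0058, t = 484
lambda * t = 2.8072
exp(-2.8072) = 0.0604
F(t) = 1 - 0.0604
F(t) = 0.9396

0.9396


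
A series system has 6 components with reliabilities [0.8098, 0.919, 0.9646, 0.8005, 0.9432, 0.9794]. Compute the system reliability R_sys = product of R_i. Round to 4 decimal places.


Components: [0.8098, 0.919, 0.9646, 0.8005, 0.9432, 0.9794]
After component 1 (R=0.8098): product = 0.8098
After component 2 (R=0.919): product = 0.7442
After component 3 (R=0.9646): product = 0.7179
After component 4 (R=0.8005): product = 0.5746
After component 5 (R=0.9432): product = 0.542
After component 6 (R=0.9794): product = 0.5308
R_sys = 0.5308

0.5308


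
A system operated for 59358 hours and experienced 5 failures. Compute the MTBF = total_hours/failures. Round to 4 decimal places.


total_hours = 59358
failures = 5
MTBF = 59358 / 5
MTBF = 11871.6

11871.6


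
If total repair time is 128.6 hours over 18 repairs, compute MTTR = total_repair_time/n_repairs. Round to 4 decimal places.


total_repair_time = 128.6
n_repairs = 18
MTTR = 128.6 / 18
MTTR = 7.1444

7.1444


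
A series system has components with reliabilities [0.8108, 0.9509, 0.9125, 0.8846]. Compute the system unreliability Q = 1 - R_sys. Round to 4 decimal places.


Components: [0.8108, 0.9509, 0.9125, 0.8846]
After component 1: product = 0.8108
After component 2: product = 0.771
After component 3: product = 0.7035
After component 4: product = 0.6223
R_sys = 0.6223
Q = 1 - 0.6223 = 0.3777

0.3777


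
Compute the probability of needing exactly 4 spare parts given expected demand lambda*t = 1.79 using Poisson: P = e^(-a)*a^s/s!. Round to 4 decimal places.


a = 1.79, s = 4
e^(-a) = e^(-1.79) = 0.167
a^s = 1.79^4 = 10.2663
s! = 24
P = 0.167 * 10.2663 / 24
P = 0.0714

0.0714


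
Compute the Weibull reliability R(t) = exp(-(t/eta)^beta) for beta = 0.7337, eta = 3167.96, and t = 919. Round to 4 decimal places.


beta = 0.7337, eta = 3167.96, t = 919
t/eta = 919 / 3167.96 = 0.2901
(t/eta)^beta = 0.2901^0.7337 = 0.4033
R(t) = exp(-0.4033)
R(t) = 0.6681

0.6681


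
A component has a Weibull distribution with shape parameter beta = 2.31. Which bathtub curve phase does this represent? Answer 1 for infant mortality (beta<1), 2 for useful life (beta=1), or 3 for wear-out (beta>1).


beta = 2.31
Compare beta to 1:
beta < 1 => infant mortality (phase 1)
beta = 1 => useful life (phase 2)
beta > 1 => wear-out (phase 3)
Since beta = 2.31, this is wear-out (increasing failure rate)
Phase = 3

3


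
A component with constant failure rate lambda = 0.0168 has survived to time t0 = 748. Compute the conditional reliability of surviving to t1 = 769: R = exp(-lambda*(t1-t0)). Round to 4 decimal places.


lambda = 0.0168
t0 = 748, t1 = 769
t1 - t0 = 21
lambda * (t1-t0) = 0.0168 * 21 = 0.3528
R = exp(-0.3528)
R = 0.7027

0.7027


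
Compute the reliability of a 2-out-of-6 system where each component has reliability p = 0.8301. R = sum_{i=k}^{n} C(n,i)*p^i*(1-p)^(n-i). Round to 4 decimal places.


k = 2, n = 6, p = 0.8301
i=2: C(6,2)=15 * 0.8301^2 * 0.1699^4 = 0.0086
i=3: C(6,3)=20 * 0.8301^3 * 0.1699^3 = 0.0561
i=4: C(6,4)=15 * 0.8301^4 * 0.1699^2 = 0.2056
i=5: C(6,5)=6 * 0.8301^5 * 0.1699^1 = 0.4018
i=6: C(6,6)=1 * 0.8301^6 * 0.1699^0 = 0.3272
R = sum of terms = 0.9993

0.9993


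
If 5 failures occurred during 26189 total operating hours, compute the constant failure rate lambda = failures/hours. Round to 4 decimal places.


failures = 5
total_hours = 26189
lambda = 5 / 26189
lambda = 0.0002

0.0002


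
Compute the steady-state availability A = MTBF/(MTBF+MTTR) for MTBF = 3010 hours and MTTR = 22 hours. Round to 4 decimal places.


MTBF = 3010
MTTR = 22
MTBF + MTTR = 3032
A = 3010 / 3032
A = 0.9927

0.9927


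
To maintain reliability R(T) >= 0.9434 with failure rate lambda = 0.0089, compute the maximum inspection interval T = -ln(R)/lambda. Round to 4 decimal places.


R_target = 0.9434
lambda = 0.0089
-ln(0.9434) = 0.0583
T = 0.0583 / 0.0089
T = 6.5466

6.5466


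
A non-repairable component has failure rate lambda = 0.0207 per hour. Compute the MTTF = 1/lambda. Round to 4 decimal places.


lambda = 0.0207
MTTF = 1 / 0.0207
MTTF = 48.3092

48.3092


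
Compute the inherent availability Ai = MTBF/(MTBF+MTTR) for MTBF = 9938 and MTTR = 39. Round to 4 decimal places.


MTBF = 9938
MTTR = 39
MTBF + MTTR = 9977
Ai = 9938 / 9977
Ai = 0.9961

0.9961


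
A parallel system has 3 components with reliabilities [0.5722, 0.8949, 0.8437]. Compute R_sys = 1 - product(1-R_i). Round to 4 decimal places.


Components: [0.5722, 0.8949, 0.8437]
(1 - 0.5722) = 0.4278, running product = 0.4278
(1 - 0.8949) = 0.1051, running product = 0.045
(1 - 0.8437) = 0.1563, running product = 0.007
Product of (1-R_i) = 0.007
R_sys = 1 - 0.007 = 0.993

0.993


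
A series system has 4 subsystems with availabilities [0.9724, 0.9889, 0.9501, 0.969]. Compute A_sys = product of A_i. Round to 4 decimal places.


Subsystems: [0.9724, 0.9889, 0.9501, 0.969]
After subsystem 1 (A=0.9724): product = 0.9724
After subsystem 2 (A=0.9889): product = 0.9616
After subsystem 3 (A=0.9501): product = 0.9136
After subsystem 4 (A=0.969): product = 0.8853
A_sys = 0.8853

0.8853


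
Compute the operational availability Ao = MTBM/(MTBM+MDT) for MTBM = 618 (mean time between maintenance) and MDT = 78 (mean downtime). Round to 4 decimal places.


MTBM = 618
MDT = 78
MTBM + MDT = 696
Ao = 618 / 696
Ao = 0.8879

0.8879


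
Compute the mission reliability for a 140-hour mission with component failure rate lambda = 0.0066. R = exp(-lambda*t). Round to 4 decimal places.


lambda = 0.0066
mission_time = 140
lambda * t = 0.0066 * 140 = 0.924
R = exp(-0.924)
R = 0.3969

0.3969


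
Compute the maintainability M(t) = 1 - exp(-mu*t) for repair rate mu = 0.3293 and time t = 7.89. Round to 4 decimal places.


mu = 0.3293, t = 7.89
mu * t = 0.3293 * 7.89 = 2.5982
exp(-2.5982) = 0.0744
M(t) = 1 - 0.0744
M(t) = 0.9256

0.9256


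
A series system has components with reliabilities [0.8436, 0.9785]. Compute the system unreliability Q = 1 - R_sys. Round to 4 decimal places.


Components: [0.8436, 0.9785]
After component 1: product = 0.8436
After component 2: product = 0.8255
R_sys = 0.8255
Q = 1 - 0.8255 = 0.1745

0.1745


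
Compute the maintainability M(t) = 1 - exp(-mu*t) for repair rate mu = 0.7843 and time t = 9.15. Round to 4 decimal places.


mu = 0.7843, t = 9.15
mu * t = 0.7843 * 9.15 = 7.1763
exp(-7.1763) = 0.0008
M(t) = 1 - 0.0008
M(t) = 0.9992

0.9992


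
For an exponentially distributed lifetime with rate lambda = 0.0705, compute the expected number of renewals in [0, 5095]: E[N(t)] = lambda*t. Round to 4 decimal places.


lambda = 0.0705
t = 5095
E[N(t)] = lambda * t
E[N(t)] = 0.0705 * 5095
E[N(t)] = 359.1975

359.1975


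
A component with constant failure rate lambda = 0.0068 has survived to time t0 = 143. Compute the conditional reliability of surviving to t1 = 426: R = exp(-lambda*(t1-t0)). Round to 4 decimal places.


lambda = 0.0068
t0 = 143, t1 = 426
t1 - t0 = 283
lambda * (t1-t0) = 0.0068 * 283 = 1.9244
R = exp(-1.9244)
R = 0.146

0.146


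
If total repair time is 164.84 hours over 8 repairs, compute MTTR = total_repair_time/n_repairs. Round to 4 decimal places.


total_repair_time = 164.84
n_repairs = 8
MTTR = 164.84 / 8
MTTR = 20.605

20.605


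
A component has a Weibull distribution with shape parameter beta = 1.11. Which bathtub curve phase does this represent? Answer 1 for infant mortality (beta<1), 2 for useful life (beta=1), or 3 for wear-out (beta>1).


beta = 1.11
Compare beta to 1:
beta < 1 => infant mortality (phase 1)
beta = 1 => useful life (phase 2)
beta > 1 => wear-out (phase 3)
Since beta = 1.11, this is wear-out (increasing failure rate)
Phase = 3

3


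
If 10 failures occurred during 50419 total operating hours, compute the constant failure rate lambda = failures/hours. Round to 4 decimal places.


failures = 10
total_hours = 50419
lambda = 10 / 50419
lambda = 0.0002

0.0002


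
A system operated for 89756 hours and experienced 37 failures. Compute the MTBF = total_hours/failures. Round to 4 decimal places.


total_hours = 89756
failures = 37
MTBF = 89756 / 37
MTBF = 2425.8378

2425.8378


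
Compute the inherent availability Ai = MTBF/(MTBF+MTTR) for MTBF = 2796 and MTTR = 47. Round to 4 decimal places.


MTBF = 2796
MTTR = 47
MTBF + MTTR = 2843
Ai = 2796 / 2843
Ai = 0.9835

0.9835


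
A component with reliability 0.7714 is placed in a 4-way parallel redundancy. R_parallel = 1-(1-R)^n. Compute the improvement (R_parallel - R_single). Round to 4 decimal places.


R_single = 0.7714, n = 4
1 - R_single = 0.2286
(1 - R_single)^n = 0.2286^4 = 0.0027
R_parallel = 1 - 0.0027 = 0.9973
Improvement = 0.9973 - 0.7714
Improvement = 0.2259

0.2259


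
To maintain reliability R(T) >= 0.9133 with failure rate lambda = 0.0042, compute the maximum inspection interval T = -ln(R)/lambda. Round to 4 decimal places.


R_target = 0.9133
lambda = 0.0042
-ln(0.9133) = 0.0907
T = 0.0907 / 0.0042
T = 21.5931

21.5931


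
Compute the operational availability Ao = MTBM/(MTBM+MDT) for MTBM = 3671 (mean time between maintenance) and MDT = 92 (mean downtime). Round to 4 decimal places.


MTBM = 3671
MDT = 92
MTBM + MDT = 3763
Ao = 3671 / 3763
Ao = 0.9756

0.9756


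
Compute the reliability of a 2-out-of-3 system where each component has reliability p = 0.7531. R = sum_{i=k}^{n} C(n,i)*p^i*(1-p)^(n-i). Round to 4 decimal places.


k = 2, n = 3, p = 0.7531
i=2: C(3,2)=3 * 0.7531^2 * 0.2469^1 = 0.4201
i=3: C(3,3)=1 * 0.7531^3 * 0.2469^0 = 0.4271
R = sum of terms = 0.8472

0.8472


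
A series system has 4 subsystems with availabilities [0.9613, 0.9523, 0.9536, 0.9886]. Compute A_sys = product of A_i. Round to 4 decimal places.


Subsystems: [0.9613, 0.9523, 0.9536, 0.9886]
After subsystem 1 (A=0.9613): product = 0.9613
After subsystem 2 (A=0.9523): product = 0.9154
After subsystem 3 (A=0.9536): product = 0.873
After subsystem 4 (A=0.9886): product = 0.863
A_sys = 0.863

0.863


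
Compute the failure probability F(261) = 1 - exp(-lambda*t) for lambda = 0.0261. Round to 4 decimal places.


lambda = 0.0261, t = 261
lambda * t = 6.8121
exp(-6.8121) = 0.0011
F(t) = 1 - 0.0011
F(t) = 0.9989

0.9989


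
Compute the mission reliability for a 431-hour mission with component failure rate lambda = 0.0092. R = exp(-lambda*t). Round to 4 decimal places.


lambda = 0.0092
mission_time = 431
lambda * t = 0.0092 * 431 = 3.9652
R = exp(-3.9652)
R = 0.019

0.019


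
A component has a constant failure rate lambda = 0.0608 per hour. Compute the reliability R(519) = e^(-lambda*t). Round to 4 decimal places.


lambda = 0.0608
t = 519
lambda * t = 31.5552
R(t) = e^(-31.5552)
R(t) = 0.0

0.0


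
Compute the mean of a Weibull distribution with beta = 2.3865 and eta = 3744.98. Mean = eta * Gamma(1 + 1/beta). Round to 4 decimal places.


beta = 2.3865, eta = 3744.98
1/beta = 0.419
1 + 1/beta = 1.419
Gamma(1.419) = 0.8864
Mean = 3744.98 * 0.8864
Mean = 3319.5194

3319.5194


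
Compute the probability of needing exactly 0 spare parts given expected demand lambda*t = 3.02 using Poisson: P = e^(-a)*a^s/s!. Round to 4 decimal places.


a = 3.02, s = 0
e^(-a) = e^(-3.02) = 0.0488
a^s = 3.02^0 = 1.0
s! = 1
P = 0.0488 * 1.0 / 1
P = 0.0488

0.0488


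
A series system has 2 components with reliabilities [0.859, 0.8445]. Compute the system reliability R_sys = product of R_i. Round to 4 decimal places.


Components: [0.859, 0.8445]
After component 1 (R=0.859): product = 0.859
After component 2 (R=0.8445): product = 0.7254
R_sys = 0.7254

0.7254


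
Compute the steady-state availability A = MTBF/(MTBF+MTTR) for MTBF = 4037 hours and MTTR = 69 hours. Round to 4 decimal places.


MTBF = 4037
MTTR = 69
MTBF + MTTR = 4106
A = 4037 / 4106
A = 0.9832

0.9832


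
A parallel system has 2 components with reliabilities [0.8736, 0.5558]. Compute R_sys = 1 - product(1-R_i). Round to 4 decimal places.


Components: [0.8736, 0.5558]
(1 - 0.8736) = 0.1264, running product = 0.1264
(1 - 0.5558) = 0.4442, running product = 0.0561
Product of (1-R_i) = 0.0561
R_sys = 1 - 0.0561 = 0.9439

0.9439


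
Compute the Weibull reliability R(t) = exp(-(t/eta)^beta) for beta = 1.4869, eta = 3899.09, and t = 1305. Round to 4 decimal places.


beta = 1.4869, eta = 3899.09, t = 1305
t/eta = 1305 / 3899.09 = 0.3347
(t/eta)^beta = 0.3347^1.4869 = 0.1964
R(t) = exp(-0.1964)
R(t) = 0.8217

0.8217


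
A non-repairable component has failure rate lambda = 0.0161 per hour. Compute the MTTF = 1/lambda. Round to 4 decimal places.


lambda = 0.0161
MTTF = 1 / 0.0161
MTTF = 62.1118

62.1118


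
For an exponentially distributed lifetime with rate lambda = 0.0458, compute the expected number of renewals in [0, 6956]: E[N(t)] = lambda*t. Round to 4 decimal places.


lambda = 0.0458
t = 6956
E[N(t)] = lambda * t
E[N(t)] = 0.0458 * 6956
E[N(t)] = 318.5848

318.5848


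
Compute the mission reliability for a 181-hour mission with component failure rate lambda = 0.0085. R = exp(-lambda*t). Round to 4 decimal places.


lambda = 0.0085
mission_time = 181
lambda * t = 0.0085 * 181 = 1.5385
R = exp(-1.5385)
R = 0.2147

0.2147


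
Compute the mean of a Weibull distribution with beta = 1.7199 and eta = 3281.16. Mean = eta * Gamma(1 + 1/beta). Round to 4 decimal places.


beta = 1.7199, eta = 3281.16
1/beta = 0.5814
1 + 1/beta = 1.5814
Gamma(1.5814) = 0.8916
Mean = 3281.16 * 0.8916
Mean = 2925.3474

2925.3474


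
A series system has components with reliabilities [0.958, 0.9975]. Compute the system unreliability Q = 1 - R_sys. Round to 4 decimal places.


Components: [0.958, 0.9975]
After component 1: product = 0.958
After component 2: product = 0.9556
R_sys = 0.9556
Q = 1 - 0.9556 = 0.0444

0.0444


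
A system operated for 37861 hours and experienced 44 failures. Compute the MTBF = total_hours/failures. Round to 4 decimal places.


total_hours = 37861
failures = 44
MTBF = 37861 / 44
MTBF = 860.4773

860.4773


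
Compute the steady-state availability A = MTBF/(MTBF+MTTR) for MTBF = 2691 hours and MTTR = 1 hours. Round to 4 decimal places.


MTBF = 2691
MTTR = 1
MTBF + MTTR = 2692
A = 2691 / 2692
A = 0.9996

0.9996


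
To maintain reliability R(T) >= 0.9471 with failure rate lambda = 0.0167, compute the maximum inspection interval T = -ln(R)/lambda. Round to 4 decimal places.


R_target = 0.9471
lambda = 0.0167
-ln(0.9471) = 0.0544
T = 0.0544 / 0.0167
T = 3.2545

3.2545


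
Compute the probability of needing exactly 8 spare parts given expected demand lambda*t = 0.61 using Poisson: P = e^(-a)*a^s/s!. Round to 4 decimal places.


a = 0.61, s = 8
e^(-a) = e^(-0.61) = 0.5434
a^s = 0.61^8 = 0.0192
s! = 40320
P = 0.5434 * 0.0192 / 40320
P = 0.0

0.0


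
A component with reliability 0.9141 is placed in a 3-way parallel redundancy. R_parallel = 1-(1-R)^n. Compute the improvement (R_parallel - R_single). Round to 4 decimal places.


R_single = 0.9141, n = 3
1 - R_single = 0.0859
(1 - R_single)^n = 0.0859^3 = 0.0006
R_parallel = 1 - 0.0006 = 0.9994
Improvement = 0.9994 - 0.9141
Improvement = 0.0853

0.0853


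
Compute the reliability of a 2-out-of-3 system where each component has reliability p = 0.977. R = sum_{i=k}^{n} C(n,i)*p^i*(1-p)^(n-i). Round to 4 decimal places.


k = 2, n = 3, p = 0.977
i=2: C(3,2)=3 * 0.977^2 * 0.023^1 = 0.0659
i=3: C(3,3)=1 * 0.977^3 * 0.023^0 = 0.9326
R = sum of terms = 0.9984

0.9984


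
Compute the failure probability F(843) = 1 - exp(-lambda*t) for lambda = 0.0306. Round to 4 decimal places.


lambda = 0.0306, t = 843
lambda * t = 25.7958
exp(-25.7958) = 0.0
F(t) = 1 - 0.0
F(t) = 1.0

1.0


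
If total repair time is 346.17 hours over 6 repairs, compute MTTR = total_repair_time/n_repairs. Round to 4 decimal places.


total_repair_time = 346.17
n_repairs = 6
MTTR = 346.17 / 6
MTTR = 57.695

57.695


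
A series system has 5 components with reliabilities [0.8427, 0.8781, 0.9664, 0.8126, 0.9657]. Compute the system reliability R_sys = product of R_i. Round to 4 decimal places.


Components: [0.8427, 0.8781, 0.9664, 0.8126, 0.9657]
After component 1 (R=0.8427): product = 0.8427
After component 2 (R=0.8781): product = 0.74
After component 3 (R=0.9664): product = 0.7151
After component 4 (R=0.8126): product = 0.5811
After component 5 (R=0.9657): product = 0.5612
R_sys = 0.5612

0.5612


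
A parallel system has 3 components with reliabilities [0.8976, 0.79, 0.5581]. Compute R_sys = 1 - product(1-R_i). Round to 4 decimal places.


Components: [0.8976, 0.79, 0.5581]
(1 - 0.8976) = 0.1024, running product = 0.1024
(1 - 0.79) = 0.21, running product = 0.0215
(1 - 0.5581) = 0.4419, running product = 0.0095
Product of (1-R_i) = 0.0095
R_sys = 1 - 0.0095 = 0.9905

0.9905


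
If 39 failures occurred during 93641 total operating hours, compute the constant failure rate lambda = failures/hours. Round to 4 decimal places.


failures = 39
total_hours = 93641
lambda = 39 / 93641
lambda = 0.0004

0.0004


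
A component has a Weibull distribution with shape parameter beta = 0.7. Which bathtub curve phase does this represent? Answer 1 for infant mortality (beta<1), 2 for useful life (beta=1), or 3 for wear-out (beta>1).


beta = 0.7
Compare beta to 1:
beta < 1 => infant mortality (phase 1)
beta = 1 => useful life (phase 2)
beta > 1 => wear-out (phase 3)
Since beta = 0.7, this is infant mortality (decreasing failure rate)
Phase = 1

1


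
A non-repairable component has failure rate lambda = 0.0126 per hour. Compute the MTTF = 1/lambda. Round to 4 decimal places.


lambda = 0.0126
MTTF = 1 / 0.0126
MTTF = 79.3651

79.3651


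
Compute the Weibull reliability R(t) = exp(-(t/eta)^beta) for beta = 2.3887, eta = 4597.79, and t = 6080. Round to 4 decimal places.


beta = 2.3887, eta = 4597.79, t = 6080
t/eta = 6080 / 4597.79 = 1.3224
(t/eta)^beta = 1.3224^2.3887 = 1.9493
R(t) = exp(-1.9493)
R(t) = 0.1424

0.1424


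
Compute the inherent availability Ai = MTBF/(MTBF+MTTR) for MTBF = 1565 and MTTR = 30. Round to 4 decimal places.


MTBF = 1565
MTTR = 30
MTBF + MTTR = 1595
Ai = 1565 / 1595
Ai = 0.9812

0.9812


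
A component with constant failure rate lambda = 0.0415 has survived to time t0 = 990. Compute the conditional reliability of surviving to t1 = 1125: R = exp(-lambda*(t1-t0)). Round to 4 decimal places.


lambda = 0.0415
t0 = 990, t1 = 1125
t1 - t0 = 135
lambda * (t1-t0) = 0.0415 * 135 = 5.6025
R = exp(-5.6025)
R = 0.0037

0.0037


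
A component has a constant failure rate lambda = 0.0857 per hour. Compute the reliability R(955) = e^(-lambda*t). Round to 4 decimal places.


lambda = 0.0857
t = 955
lambda * t = 81.8435
R(t) = e^(-81.8435)
R(t) = 0.0

0.0


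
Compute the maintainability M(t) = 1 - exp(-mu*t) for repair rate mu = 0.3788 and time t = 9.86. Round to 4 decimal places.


mu = 0.3788, t = 9.86
mu * t = 0.3788 * 9.86 = 3.735
exp(-3.735) = 0.0239
M(t) = 1 - 0.0239
M(t) = 0.9761

0.9761


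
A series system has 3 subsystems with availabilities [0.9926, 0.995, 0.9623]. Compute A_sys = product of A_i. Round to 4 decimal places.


Subsystems: [0.9926, 0.995, 0.9623]
After subsystem 1 (A=0.9926): product = 0.9926
After subsystem 2 (A=0.995): product = 0.9876
After subsystem 3 (A=0.9623): product = 0.9504
A_sys = 0.9504

0.9504


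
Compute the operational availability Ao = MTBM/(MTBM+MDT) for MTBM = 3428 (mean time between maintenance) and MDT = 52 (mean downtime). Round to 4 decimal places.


MTBM = 3428
MDT = 52
MTBM + MDT = 3480
Ao = 3428 / 3480
Ao = 0.9851

0.9851


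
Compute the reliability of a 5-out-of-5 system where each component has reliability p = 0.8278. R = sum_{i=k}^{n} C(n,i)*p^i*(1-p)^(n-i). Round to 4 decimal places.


k = 5, n = 5, p = 0.8278
i=5: C(5,5)=1 * 0.8278^5 * 0.1722^0 = 0.3887
R = sum of terms = 0.3887

0.3887


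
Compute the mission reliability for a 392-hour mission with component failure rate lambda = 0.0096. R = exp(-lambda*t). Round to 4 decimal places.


lambda = 0.0096
mission_time = 392
lambda * t = 0.0096 * 392 = 3.7632
R = exp(-3.7632)
R = 0.0232

0.0232


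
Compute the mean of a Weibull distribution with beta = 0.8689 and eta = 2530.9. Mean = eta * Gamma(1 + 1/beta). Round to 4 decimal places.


beta = 0.8689, eta = 2530.9
1/beta = 1.1509
1 + 1/beta = 2.1509
Gamma(2.1509) = 1.0735
Mean = 2530.9 * 1.0735
Mean = 2716.8811

2716.8811


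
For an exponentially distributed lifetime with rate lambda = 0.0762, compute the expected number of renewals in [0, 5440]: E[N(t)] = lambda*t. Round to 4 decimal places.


lambda = 0.0762
t = 5440
E[N(t)] = lambda * t
E[N(t)] = 0.0762 * 5440
E[N(t)] = 414.528

414.528


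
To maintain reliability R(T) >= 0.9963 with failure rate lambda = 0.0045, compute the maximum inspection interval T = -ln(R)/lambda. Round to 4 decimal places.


R_target = 0.9963
lambda = 0.0045
-ln(0.9963) = 0.0037
T = 0.0037 / 0.0045
T = 0.8237

0.8237


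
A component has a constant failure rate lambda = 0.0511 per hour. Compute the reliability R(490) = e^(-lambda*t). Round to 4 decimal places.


lambda = 0.0511
t = 490
lambda * t = 25.039
R(t) = e^(-25.039)
R(t) = 0.0

0.0


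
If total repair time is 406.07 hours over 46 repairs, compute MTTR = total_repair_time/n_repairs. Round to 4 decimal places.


total_repair_time = 406.07
n_repairs = 46
MTTR = 406.07 / 46
MTTR = 8.8276

8.8276
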